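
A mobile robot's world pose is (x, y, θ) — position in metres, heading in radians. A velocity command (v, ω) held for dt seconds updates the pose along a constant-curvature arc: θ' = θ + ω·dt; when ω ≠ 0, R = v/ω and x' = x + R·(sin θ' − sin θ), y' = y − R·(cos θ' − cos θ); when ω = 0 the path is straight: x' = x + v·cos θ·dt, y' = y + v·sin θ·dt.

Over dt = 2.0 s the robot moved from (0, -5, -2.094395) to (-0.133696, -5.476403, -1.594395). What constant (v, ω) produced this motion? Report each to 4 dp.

v = 0.2500, ω = 0.2500

Δθ = -1.594395 − -2.094395 = 0.500000
ω = Δθ/dt = 0.500000/2.0 = 0.2500
R = −Δy/(cos θ' − cos θ) = 1.0000
v = R·ω = 1.0000·0.2500 = 0.2500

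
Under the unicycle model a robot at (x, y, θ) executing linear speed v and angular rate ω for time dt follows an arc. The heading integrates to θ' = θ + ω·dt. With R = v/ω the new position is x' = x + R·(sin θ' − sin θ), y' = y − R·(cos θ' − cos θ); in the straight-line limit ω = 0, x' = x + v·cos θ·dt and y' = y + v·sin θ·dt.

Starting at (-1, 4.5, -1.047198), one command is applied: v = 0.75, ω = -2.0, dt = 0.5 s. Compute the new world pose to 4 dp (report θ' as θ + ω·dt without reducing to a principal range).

(-0.9915, 4.1405, -2.0472)

θ' = -1.0472 + -2.0·0.5 = -2.0472
R = v/ω = 0.75/-2.0 = -0.3750
x' = -1 + -0.3750·(sin -2.0472 − sin -1.0472) = -0.9915
y' = 4.5 − -0.3750·(cos -2.0472 − cos -1.0472) = 4.1405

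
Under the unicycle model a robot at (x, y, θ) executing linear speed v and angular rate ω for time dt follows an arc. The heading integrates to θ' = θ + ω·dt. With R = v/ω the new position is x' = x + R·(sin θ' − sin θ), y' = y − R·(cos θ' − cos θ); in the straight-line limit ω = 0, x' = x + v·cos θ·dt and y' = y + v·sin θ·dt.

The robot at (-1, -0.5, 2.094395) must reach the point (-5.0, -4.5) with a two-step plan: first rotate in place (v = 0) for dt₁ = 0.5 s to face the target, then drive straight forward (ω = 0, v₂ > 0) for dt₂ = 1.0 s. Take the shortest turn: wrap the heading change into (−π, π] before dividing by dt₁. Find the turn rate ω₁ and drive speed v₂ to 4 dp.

ω₁ = 3.6652, v₂ = 5.6569

heading to target = atan2(-4.5−-0.5, -5−-1) = -2.3562
Δθ = wrap(-2.3562 − 2.0944) = 1.8326; ω₁ = Δθ/dt₁ = 3.6652
distance = √((-5−-1)² + (-4.5−-0.5)²) = 5.6569; v₂ = distance/dt₂ = 5.6569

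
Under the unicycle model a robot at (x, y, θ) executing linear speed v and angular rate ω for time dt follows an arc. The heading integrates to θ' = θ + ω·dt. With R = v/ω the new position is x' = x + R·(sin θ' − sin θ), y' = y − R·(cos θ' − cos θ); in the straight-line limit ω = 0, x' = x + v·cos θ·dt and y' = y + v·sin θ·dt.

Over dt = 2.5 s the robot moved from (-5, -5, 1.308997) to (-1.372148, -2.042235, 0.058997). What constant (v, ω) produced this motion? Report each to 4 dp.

v = 2.0000, ω = -0.5000

Δθ = 0.058997 − 1.308997 = -1.250000
ω = Δθ/dt = -1.250000/2.5 = -0.5000
R = Δx/(sin θ' − sin θ) = -4.0000
v = R·ω = -4.0000·-0.5000 = 2.0000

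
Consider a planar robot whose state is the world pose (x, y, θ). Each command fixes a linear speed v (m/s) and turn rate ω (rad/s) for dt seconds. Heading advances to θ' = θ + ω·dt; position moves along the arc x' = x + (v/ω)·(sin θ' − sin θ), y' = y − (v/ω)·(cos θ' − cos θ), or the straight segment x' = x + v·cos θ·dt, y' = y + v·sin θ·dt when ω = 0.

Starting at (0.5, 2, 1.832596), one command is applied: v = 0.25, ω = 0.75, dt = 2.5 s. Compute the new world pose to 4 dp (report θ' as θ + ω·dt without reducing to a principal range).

(-0.0007, 2.1951, 3.7076)

θ' = 1.8326 + 0.75·2.5 = 3.7076
R = v/ω = 0.25/0.75 = 0.3333
x' = 0.5 + 0.3333·(sin 3.7076 − sin 1.8326) = -0.0007
y' = 2 − 0.3333·(cos 3.7076 − cos 1.8326) = 2.1951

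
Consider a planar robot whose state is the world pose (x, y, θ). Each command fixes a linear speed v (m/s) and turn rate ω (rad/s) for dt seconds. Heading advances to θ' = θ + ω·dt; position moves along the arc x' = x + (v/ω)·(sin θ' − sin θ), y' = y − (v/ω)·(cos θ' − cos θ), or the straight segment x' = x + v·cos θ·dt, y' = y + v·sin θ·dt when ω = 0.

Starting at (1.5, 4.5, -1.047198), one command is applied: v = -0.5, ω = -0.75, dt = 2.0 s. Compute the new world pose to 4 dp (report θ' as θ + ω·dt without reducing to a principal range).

(1.7040, 5.3857, -2.5472)

θ' = -1.0472 + -0.75·2.0 = -2.5472
R = v/ω = -0.5/-0.75 = 0.6667
x' = 1.5 + 0.6667·(sin -2.5472 − sin -1.0472) = 1.7040
y' = 4.5 − 0.6667·(cos -2.5472 − cos -1.0472) = 5.3857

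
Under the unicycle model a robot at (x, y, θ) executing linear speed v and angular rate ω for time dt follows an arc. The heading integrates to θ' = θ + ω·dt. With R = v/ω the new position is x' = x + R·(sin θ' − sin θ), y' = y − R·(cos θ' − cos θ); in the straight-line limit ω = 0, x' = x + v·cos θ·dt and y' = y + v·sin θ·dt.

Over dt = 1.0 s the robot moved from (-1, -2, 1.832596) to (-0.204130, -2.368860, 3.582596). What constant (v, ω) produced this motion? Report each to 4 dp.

v = -1.0000, ω = 1.7500

Δθ = 3.582596 − 1.832596 = 1.750000
ω = Δθ/dt = 1.750000/1.0 = 1.7500
R = Δx/(sin θ' − sin θ) = -0.5714
v = R·ω = -0.5714·1.7500 = -1.0000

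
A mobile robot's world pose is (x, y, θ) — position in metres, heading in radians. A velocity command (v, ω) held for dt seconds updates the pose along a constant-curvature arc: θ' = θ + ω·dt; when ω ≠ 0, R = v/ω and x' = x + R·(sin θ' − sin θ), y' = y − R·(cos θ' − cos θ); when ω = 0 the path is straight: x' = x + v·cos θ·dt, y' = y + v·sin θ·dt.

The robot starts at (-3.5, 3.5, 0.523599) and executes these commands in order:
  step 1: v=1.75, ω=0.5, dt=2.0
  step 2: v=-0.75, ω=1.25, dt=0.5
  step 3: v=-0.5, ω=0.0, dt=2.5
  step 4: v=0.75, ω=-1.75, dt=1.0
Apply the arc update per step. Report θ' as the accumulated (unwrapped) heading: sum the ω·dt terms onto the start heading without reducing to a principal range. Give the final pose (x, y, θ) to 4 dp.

step 1: θ'=1.5236 (R=3.5000) → pose (-1.7539, 6.3660, 1.5236)
step 2: θ'=2.1486 (R=-0.6000) → pose (-1.6572, 6.0099, 2.1486)
step 3: θ'=2.1486 (straight) → pose (-0.9744, 4.9629, 2.1486)
step 4: θ'=0.3986 (R=-0.4286) → pose (-0.7818, 5.5919, 0.3986)

(-0.7818, 5.5919, 0.3986)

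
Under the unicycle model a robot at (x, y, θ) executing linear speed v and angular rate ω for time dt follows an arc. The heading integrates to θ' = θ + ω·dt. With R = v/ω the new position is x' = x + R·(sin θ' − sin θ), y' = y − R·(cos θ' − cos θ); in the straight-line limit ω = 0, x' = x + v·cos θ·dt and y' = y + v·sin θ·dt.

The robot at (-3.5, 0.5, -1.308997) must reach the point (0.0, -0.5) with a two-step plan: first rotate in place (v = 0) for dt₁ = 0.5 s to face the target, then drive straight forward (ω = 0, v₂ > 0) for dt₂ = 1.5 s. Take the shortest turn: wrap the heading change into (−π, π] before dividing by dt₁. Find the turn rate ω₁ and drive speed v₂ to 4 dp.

ω₁ = 2.0614, v₂ = 2.4267

heading to target = atan2(-0.5−0.5, 0−-3.5) = -0.2783
Δθ = wrap(-0.2783 − -1.3090) = 1.0307; ω₁ = Δθ/dt₁ = 2.0614
distance = √((0−-3.5)² + (-0.5−0.5)²) = 3.6401; v₂ = distance/dt₂ = 2.4267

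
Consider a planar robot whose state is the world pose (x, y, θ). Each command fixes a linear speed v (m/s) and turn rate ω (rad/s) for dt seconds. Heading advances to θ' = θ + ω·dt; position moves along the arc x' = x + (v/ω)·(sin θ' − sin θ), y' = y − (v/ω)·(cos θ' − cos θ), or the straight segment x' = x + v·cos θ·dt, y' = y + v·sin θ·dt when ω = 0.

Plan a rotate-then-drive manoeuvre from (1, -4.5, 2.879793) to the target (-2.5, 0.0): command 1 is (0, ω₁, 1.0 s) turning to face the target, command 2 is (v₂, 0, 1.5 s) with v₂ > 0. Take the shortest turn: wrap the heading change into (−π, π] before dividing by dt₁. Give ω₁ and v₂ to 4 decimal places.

ω₁ = -0.6480, v₂ = 3.8006

heading to target = atan2(0−-4.5, -2.5−1) = 2.2318
Δθ = wrap(2.2318 − 2.8798) = -0.6480; ω₁ = Δθ/dt₁ = -0.6480
distance = √((-2.5−1)² + (0−-4.5)²) = 5.7009; v₂ = distance/dt₂ = 3.8006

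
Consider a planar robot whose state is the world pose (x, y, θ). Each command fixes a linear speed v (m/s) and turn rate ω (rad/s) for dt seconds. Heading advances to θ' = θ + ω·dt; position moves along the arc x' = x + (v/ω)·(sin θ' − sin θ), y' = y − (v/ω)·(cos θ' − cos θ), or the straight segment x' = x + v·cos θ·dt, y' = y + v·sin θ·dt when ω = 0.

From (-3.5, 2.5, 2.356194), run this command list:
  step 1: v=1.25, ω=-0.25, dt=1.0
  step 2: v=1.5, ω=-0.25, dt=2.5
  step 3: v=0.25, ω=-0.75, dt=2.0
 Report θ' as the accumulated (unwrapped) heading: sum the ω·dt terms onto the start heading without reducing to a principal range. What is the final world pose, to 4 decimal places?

(-4.7421, 7.3861, -0.0188)

step 1: θ'=2.1062 (R=-5.0000) → pose (-4.2648, 3.4846, 2.1062)
step 2: θ'=1.4812 (R=-6.0000) → pose (-5.0803, 7.0826, 1.4812)
step 3: θ'=-0.0188 (R=-0.3333) → pose (-4.7421, 7.3861, -0.0188)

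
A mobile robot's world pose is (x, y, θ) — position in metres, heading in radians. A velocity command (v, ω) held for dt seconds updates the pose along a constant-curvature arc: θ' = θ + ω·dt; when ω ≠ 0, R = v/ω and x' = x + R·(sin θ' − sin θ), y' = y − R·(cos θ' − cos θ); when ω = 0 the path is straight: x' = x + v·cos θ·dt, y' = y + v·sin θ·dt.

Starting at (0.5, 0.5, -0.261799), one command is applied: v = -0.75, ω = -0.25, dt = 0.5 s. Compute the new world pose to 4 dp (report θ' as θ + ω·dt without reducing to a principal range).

(0.1448, 0.6194, -0.3868)

θ' = -0.2618 + -0.25·0.5 = -0.3868
R = v/ω = -0.75/-0.25 = 3.0000
x' = 0.5 + 3.0000·(sin -0.3868 − sin -0.2618) = 0.1448
y' = 0.5 − 3.0000·(cos -0.3868 − cos -0.2618) = 0.6194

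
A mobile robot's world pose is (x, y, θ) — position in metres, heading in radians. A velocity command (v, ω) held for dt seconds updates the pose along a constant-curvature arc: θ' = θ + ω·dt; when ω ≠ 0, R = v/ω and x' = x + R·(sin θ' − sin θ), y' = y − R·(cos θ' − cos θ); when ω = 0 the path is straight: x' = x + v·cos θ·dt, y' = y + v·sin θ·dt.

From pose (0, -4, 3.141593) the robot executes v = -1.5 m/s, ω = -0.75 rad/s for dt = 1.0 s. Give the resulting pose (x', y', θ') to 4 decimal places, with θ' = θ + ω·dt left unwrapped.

(1.3633, -4.5366, 2.3916)

θ' = 3.1416 + -0.75·1.0 = 2.3916
R = v/ω = -1.5/-0.75 = 2.0000
x' = 0 + 2.0000·(sin 2.3916 − sin 3.1416) = 1.3633
y' = -4 − 2.0000·(cos 2.3916 − cos 3.1416) = -4.5366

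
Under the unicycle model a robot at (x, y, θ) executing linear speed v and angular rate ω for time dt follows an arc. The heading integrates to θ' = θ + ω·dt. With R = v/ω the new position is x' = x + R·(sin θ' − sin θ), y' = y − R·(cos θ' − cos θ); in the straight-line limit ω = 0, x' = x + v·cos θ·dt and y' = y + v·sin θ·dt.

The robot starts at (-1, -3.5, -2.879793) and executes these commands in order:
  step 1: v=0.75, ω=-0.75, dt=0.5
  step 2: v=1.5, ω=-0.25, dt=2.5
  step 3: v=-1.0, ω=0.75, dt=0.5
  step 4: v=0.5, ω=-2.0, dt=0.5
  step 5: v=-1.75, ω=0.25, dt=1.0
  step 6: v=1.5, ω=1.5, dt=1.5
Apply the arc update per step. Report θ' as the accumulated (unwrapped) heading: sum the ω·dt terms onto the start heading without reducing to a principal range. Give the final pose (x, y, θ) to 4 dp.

step 1: θ'=-3.2548 (R=-1.0000) → pose (-1.3718, -3.5277, -3.2548)
step 2: θ'=-3.8798 (R=-6.0000) → pose (-4.7318, -2.0042, -3.8798)
step 3: θ'=-3.5048 (R=-1.3333) → pose (-4.3082, -2.2643, -3.5048)
step 4: θ'=-4.5048 (R=-0.2500) → pose (-4.4640, -2.0821, -4.5048)
step 5: θ'=-4.2548 (R=-7.0000) → pose (-3.8941, -3.7319, -4.2548)
step 6: θ'=-2.0048 (R=1.0000) → pose (-5.6985, -3.7532, -2.0048)

(-5.6985, -3.7532, -2.0048)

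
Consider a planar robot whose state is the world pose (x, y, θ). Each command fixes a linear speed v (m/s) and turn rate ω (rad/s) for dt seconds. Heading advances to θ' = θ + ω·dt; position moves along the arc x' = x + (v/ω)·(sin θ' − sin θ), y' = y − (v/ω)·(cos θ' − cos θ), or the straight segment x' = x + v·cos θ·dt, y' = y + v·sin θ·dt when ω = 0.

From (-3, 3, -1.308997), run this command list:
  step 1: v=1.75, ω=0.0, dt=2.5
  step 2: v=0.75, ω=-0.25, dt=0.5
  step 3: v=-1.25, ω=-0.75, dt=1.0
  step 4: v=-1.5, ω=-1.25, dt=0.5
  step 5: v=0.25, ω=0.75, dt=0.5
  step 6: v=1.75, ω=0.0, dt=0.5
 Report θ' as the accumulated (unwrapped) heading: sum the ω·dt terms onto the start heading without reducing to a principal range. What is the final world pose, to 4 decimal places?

(-1.6886, -0.5937, -2.4340)

step 1: θ'=-1.3090 (straight) → pose (-1.8677, -1.2259, -1.3090)
step 2: θ'=-1.4340 (R=-3.0000) → pose (-1.7935, -1.5933, -1.4340)
step 3: θ'=-2.1840 (R=1.6667) → pose (-1.5054, -0.4068, -2.1840)
step 4: θ'=-2.8090 (R=1.2000) → pose (-0.9158, 0.0368, -2.8090)
step 5: θ'=-2.4340 (R=0.3333) → pose (-1.0237, -0.0249, -2.4340)
step 6: θ'=-2.4340 (straight) → pose (-1.6886, -0.5937, -2.4340)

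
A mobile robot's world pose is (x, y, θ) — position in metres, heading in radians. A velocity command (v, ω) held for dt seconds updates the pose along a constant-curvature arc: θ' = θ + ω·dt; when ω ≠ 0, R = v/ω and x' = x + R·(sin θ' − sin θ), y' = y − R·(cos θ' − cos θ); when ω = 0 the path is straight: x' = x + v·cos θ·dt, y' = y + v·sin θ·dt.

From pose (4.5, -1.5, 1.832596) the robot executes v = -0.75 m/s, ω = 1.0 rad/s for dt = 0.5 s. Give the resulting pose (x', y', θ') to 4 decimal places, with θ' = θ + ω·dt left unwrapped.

(4.6817, -1.8236, 2.3326)

θ' = 1.8326 + 1.0·0.5 = 2.3326
R = v/ω = -0.75/1.0 = -0.7500
x' = 4.5 + -0.7500·(sin 2.3326 − sin 1.8326) = 4.6817
y' = -1.5 − -0.7500·(cos 2.3326 − cos 1.8326) = -1.8236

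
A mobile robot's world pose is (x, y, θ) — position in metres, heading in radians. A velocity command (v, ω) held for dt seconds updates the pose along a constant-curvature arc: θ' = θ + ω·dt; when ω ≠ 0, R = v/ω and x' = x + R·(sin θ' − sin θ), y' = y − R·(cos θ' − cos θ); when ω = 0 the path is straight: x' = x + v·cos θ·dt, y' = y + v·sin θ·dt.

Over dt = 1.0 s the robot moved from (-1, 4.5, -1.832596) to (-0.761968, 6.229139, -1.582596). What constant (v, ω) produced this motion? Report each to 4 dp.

v = -1.7500, ω = 0.2500

Δθ = -1.582596 − -1.832596 = 0.250000
ω = Δθ/dt = 0.250000/1.0 = 0.2500
R = −Δy/(cos θ' − cos θ) = -7.0000
v = R·ω = -7.0000·0.2500 = -1.7500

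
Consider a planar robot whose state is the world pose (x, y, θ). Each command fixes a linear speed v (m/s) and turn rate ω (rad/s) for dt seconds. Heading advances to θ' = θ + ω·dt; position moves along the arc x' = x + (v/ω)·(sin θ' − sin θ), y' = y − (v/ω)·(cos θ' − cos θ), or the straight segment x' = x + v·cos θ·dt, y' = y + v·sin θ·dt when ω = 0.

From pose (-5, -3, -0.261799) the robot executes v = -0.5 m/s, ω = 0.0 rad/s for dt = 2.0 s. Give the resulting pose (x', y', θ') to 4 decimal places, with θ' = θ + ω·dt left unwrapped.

θ' = -0.2618 + 0.0·2.0 = -0.2618
ω = 0 → straight: x' = -5 + -0.5·cos(-0.2618)·2.0 = -5.9659
y' = -3 + -0.5·sin(-0.2618)·2.0 = -2.7412

(-5.9659, -2.7412, -0.2618)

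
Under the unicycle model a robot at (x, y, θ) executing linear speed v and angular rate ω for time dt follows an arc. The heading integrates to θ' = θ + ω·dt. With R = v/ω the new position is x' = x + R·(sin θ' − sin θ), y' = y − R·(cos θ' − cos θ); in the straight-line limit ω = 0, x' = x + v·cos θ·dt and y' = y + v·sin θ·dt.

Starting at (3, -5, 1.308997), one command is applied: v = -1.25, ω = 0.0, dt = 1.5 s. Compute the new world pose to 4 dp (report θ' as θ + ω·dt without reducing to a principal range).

θ' = 1.3090 + 0.0·1.5 = 1.3090
ω = 0 → straight: x' = 3 + -1.25·cos(1.3090)·1.5 = 2.5147
y' = -5 + -1.25·sin(1.3090)·1.5 = -6.8111

(2.5147, -6.8111, 1.3090)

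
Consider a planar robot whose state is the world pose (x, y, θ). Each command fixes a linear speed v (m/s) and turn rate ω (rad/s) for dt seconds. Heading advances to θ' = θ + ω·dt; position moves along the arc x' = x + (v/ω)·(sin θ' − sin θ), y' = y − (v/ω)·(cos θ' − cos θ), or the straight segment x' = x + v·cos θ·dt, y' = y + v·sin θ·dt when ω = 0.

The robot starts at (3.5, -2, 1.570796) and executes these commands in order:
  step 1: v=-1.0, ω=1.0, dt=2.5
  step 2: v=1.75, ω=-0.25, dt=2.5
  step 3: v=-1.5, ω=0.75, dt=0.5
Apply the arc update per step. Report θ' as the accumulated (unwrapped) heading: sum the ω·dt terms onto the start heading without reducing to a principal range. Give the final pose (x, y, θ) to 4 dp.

step 1: θ'=4.0708 (R=-1.0000) → pose (5.3011, -2.5985, 4.0708)
step 2: θ'=3.4458 (R=-7.0000) → pose (1.7899, -5.0878, 3.4458)
step 3: θ'=3.8208 (R=-2.0000) → pose (2.4472, -4.7357, 3.8208)

(2.4472, -4.7357, 3.8208)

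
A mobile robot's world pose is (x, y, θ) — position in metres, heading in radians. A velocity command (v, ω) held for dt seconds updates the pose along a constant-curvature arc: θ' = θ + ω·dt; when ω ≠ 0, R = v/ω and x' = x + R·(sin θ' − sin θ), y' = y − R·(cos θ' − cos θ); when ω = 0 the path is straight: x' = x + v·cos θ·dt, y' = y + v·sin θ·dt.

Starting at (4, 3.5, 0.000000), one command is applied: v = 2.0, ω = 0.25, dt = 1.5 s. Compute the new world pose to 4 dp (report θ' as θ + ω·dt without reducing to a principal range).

θ' = 0.0000 + 0.25·1.5 = 0.3750
R = v/ω = 2.0/0.25 = 8.0000
x' = 4 + 8.0000·(sin 0.3750 − sin 0.0000) = 6.9302
y' = 3.5 − 8.0000·(cos 0.3750 − cos 0.0000) = 4.0559

(6.9302, 4.0559, 0.3750)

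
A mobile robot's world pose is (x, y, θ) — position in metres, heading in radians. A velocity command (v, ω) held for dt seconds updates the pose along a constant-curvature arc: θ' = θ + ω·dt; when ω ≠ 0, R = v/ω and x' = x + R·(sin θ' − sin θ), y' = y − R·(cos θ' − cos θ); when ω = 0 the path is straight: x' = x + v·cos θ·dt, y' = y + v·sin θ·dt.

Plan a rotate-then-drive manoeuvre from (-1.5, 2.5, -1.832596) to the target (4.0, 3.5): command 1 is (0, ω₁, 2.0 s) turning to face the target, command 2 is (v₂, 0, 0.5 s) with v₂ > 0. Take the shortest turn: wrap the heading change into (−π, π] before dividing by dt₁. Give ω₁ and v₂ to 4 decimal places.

heading to target = atan2(3.5−2.5, 4−-1.5) = 0.1799
Δθ = wrap(0.1799 − -1.8326) = 2.0124; ω₁ = Δθ/dt₁ = 1.0062
distance = √((4−-1.5)² + (3.5−2.5)²) = 5.5902; v₂ = distance/dt₂ = 11.1803

ω₁ = 1.0062, v₂ = 11.1803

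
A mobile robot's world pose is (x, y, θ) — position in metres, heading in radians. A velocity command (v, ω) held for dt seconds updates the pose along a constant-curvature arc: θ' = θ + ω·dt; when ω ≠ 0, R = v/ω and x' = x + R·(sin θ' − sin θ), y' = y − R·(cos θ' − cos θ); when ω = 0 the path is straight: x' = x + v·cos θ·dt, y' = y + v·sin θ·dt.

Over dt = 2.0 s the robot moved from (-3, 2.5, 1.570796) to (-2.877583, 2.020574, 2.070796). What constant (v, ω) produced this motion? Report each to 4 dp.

v = -0.2500, ω = 0.2500

Δθ = 2.070796 − 1.570796 = 0.500000
ω = Δθ/dt = 0.500000/2.0 = 0.2500
R = −Δy/(cos θ' − cos θ) = -1.0000
v = R·ω = -1.0000·0.2500 = -0.2500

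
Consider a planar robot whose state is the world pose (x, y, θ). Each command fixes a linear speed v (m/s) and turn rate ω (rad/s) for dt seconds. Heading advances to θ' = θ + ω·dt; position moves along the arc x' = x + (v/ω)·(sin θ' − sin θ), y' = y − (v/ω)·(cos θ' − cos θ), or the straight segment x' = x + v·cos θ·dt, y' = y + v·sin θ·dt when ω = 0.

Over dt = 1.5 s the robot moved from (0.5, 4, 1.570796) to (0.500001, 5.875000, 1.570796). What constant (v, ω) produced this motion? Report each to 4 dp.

Δθ = 1.570796 − 1.570796 = 0.000000
ω = Δθ/dt = 0.000000/1.5 = 0.0000
ω = 0 → v = (Δx·cos θ + Δy·sin θ)/dt = 1.2500

v = 1.2500, ω = 0.0000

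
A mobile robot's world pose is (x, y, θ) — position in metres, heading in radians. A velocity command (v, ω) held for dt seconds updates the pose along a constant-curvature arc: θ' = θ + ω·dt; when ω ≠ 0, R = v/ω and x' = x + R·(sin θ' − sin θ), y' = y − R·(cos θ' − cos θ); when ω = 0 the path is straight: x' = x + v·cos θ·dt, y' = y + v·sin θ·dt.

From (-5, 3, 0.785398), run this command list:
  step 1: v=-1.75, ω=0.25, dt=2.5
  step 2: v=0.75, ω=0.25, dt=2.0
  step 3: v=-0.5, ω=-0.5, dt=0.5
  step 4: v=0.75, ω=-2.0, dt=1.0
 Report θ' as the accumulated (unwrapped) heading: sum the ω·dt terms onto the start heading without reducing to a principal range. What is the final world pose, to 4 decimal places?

(-6.5417, 0.7902, -0.3396)

step 1: θ'=1.4104 (R=-7.0000) → pose (-6.9604, -0.8318, 1.4104)
step 2: θ'=1.9104 (R=3.0000) → pose (-7.0932, 0.6467, 1.9104)
step 3: θ'=1.6604 (R=1.0000) → pose (-7.0401, 0.4031, 1.6604)
step 4: θ'=-0.3396 (R=-0.3750) → pose (-6.5417, 0.7902, -0.3396)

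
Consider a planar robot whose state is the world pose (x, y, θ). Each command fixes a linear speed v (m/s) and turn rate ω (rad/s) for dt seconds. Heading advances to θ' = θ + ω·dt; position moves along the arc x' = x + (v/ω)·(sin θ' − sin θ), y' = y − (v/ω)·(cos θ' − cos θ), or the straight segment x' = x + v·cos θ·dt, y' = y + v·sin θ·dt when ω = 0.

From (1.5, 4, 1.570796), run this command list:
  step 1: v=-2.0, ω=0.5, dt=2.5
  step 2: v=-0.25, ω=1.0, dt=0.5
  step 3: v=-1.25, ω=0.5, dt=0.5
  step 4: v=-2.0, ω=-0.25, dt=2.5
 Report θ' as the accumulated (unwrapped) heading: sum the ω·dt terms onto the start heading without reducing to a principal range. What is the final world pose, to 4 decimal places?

step 1: θ'=2.8208 (R=-4.0000) → pose (4.2387, 0.2041, 2.8208)
step 2: θ'=3.3208 (R=-0.2500) → pose (4.3621, 0.1953, 3.3208)
step 3: θ'=3.5708 (R=-2.5000) → pose (4.9569, 0.3820, 3.5708)
step 4: θ'=2.9458 (R=8.0000) → pose (9.8424, 0.9548, 2.9458)

(9.8424, 0.9548, 2.9458)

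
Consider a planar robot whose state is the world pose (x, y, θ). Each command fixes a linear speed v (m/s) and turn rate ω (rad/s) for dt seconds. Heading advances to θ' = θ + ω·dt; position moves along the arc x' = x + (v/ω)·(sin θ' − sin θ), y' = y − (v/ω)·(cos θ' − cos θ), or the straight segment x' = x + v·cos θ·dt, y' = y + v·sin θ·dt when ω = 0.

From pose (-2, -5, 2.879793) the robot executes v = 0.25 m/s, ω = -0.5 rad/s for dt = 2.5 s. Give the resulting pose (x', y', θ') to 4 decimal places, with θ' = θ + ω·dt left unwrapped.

θ' = 2.8798 + -0.5·2.5 = 1.6298
R = v/ω = 0.25/-0.5 = -0.5000
x' = -2 + -0.5000·(sin 1.6298 − sin 2.8798) = -2.3697
y' = -5 − -0.5000·(cos 1.6298 − cos 2.8798) = -4.5465

(-2.3697, -4.5465, 1.6298)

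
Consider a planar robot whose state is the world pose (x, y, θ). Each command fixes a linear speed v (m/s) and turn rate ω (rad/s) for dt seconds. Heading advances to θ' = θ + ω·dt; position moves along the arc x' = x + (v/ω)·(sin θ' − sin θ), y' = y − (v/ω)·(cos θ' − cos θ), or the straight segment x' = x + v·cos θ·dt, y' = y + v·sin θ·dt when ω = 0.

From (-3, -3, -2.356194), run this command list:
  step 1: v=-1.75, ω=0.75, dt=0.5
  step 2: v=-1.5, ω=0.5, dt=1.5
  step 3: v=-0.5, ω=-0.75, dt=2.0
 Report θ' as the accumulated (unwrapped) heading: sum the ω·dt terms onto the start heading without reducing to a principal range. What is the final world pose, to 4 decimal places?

(-2.0700, 0.7486, -2.7312)

step 1: θ'=-1.9812 (R=-2.3333) → pose (-2.5103, -2.2810, -1.9812)
step 2: θ'=-1.2312 (R=-3.0000) → pose (-2.4326, -0.0848, -1.2312)
step 3: θ'=-2.7312 (R=0.6667) → pose (-2.0700, 0.7486, -2.7312)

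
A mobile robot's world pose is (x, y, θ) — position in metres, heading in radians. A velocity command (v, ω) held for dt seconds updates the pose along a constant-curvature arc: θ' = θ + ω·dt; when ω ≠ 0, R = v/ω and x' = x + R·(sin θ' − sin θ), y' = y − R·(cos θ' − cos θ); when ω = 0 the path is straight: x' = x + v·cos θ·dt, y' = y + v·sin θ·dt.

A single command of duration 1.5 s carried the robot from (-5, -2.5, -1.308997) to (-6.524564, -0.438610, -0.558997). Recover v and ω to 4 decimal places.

Δθ = -0.558997 − -1.308997 = 0.750000
ω = Δθ/dt = 0.750000/1.5 = 0.5000
R = −Δy/(cos θ' − cos θ) = -3.5000
v = R·ω = -3.5000·0.5000 = -1.7500

v = -1.7500, ω = 0.5000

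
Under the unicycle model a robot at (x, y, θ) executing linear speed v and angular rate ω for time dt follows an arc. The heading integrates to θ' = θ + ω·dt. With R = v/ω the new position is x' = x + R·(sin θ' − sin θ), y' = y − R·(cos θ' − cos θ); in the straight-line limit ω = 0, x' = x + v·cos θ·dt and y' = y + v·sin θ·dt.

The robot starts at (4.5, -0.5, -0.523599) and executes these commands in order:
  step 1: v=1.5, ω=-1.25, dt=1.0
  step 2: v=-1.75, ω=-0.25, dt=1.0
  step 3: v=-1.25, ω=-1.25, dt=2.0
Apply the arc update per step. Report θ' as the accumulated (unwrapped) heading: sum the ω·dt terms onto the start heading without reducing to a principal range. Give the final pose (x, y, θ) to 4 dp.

step 1: θ'=-1.7736 (R=-1.2000) → pose (5.0754, -1.7809, -1.7736)
step 2: θ'=-2.0236 (R=7.0000) → pose (5.6374, -0.1284, -2.0236)
step 3: θ'=-4.5236 (R=1.0000) → pose (7.5188, -0.3782, -4.5236)

(7.5188, -0.3782, -4.5236)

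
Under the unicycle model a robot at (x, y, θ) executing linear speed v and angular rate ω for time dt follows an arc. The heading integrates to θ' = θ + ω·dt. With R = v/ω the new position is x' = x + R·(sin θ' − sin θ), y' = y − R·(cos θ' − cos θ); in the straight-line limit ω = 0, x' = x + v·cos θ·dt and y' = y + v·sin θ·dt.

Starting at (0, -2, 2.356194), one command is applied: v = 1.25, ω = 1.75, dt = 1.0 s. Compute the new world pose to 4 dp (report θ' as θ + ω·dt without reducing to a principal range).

θ' = 2.3562 + 1.75·1.0 = 4.1062
R = v/ω = 1.25/1.75 = 0.7143
x' = 0 + 0.7143·(sin 4.1062 − sin 2.3562) = -1.0921
y' = -2 − 0.7143·(cos 4.1062 − cos 2.3562) = -2.0981

(-1.0921, -2.0981, 4.1062)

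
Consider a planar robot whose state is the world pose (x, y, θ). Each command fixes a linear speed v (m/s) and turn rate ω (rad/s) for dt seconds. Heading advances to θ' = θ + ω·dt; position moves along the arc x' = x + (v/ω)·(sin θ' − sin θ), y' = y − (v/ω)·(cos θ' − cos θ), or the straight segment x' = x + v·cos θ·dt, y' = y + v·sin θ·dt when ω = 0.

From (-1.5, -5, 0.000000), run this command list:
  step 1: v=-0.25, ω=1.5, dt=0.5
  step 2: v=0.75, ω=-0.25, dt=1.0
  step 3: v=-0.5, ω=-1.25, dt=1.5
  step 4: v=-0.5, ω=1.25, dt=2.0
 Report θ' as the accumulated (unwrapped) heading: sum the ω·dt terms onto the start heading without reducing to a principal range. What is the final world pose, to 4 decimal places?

step 1: θ'=0.7500 (R=-0.1667) → pose (-1.6136, -5.0447, 0.7500)
step 2: θ'=0.5000 (R=-3.0000) → pose (-1.0070, -4.6070, 0.5000)
step 3: θ'=-1.3750 (R=0.4000) → pose (-1.5911, -4.3338, -1.3750)
step 4: θ'=1.1250 (R=-0.4000) → pose (-2.3444, -4.2392, 1.1250)

(-2.3444, -4.2392, 1.1250)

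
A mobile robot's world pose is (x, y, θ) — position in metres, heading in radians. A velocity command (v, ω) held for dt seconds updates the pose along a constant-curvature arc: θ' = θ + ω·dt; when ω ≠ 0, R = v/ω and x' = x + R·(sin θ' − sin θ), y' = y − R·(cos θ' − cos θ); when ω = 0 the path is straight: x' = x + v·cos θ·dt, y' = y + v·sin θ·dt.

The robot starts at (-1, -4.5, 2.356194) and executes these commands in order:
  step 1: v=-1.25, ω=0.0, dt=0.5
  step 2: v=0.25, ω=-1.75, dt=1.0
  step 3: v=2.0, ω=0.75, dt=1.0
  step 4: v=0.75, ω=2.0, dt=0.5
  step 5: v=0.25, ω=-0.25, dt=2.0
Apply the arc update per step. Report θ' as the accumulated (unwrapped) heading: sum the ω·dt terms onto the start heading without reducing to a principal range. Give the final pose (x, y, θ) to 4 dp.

step 1: θ'=2.3562 (straight) → pose (-0.5581, -4.9419, 2.3562)
step 2: θ'=0.6062 (R=-0.1429) → pose (-0.5384, -4.7235, 0.6062)
step 3: θ'=1.3562 (R=2.6667) → pose (0.5477, -3.0999, 1.3562)
step 4: θ'=2.3562 (R=0.3750) → pose (0.4465, -2.7549, 2.3562)
step 5: θ'=1.8562 (R=-1.0000) → pose (0.1941, -2.3293, 1.8562)

(0.1941, -2.3293, 1.8562)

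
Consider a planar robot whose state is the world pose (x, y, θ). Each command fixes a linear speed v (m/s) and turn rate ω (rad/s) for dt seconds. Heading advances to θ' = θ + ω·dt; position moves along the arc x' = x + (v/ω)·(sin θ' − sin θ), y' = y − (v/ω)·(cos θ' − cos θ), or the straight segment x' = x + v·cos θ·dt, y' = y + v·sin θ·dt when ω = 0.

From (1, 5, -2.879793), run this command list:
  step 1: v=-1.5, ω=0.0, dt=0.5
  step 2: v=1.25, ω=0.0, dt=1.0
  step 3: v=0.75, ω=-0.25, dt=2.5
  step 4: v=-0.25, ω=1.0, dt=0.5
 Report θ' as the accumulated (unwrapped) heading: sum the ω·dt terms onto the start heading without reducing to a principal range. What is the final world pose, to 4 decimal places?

(-1.2023, 4.9501, -3.0048)

step 1: θ'=-2.8798 (straight) → pose (1.7244, 5.1941, -2.8798)
step 2: θ'=-2.8798 (straight) → pose (0.5170, 4.8706, -2.8798)
step 3: θ'=-3.5048 (R=-3.0000) → pose (-1.3252, 4.9641, -3.5048)
step 4: θ'=-3.0048 (R=-0.2500) → pose (-1.2023, 4.9501, -3.0048)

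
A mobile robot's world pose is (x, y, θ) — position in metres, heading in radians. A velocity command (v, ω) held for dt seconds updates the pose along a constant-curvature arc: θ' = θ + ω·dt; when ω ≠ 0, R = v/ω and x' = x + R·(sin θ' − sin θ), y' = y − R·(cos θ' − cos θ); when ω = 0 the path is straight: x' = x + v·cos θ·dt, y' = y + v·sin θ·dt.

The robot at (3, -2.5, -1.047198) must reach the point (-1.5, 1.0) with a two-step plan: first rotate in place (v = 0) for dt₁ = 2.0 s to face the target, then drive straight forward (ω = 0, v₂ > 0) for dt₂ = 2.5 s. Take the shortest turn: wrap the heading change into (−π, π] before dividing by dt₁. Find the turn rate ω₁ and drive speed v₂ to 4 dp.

heading to target = atan2(1−-2.5, -1.5−3) = 2.4805
Δθ = wrap(2.4805 − -1.0472) = -2.7554; ω₁ = Δθ/dt₁ = -1.3777
distance = √((-1.5−3)² + (1−-2.5)²) = 5.7009; v₂ = distance/dt₂ = 2.2804

ω₁ = -1.3777, v₂ = 2.2804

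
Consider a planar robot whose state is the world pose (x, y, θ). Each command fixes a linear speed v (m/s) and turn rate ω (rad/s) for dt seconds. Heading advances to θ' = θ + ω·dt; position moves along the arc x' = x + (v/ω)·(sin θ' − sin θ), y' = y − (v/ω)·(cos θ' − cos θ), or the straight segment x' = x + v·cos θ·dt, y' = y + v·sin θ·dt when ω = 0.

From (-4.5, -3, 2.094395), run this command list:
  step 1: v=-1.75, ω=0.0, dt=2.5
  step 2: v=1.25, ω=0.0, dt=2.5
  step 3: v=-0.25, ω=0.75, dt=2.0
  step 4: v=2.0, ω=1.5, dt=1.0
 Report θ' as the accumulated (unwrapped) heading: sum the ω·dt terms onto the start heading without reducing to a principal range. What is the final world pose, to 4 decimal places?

step 1: θ'=2.0944 (straight) → pose (-2.3125, -6.7889, 2.0944)
step 2: θ'=2.0944 (straight) → pose (-3.8750, -4.0825, 2.0944)
step 3: θ'=3.5944 (R=-0.3333) → pose (-3.4405, -4.2156, 3.5944)
step 4: θ'=5.0944 (R=1.3333) → pose (-4.0944, -5.9116, 5.0944)

(-4.0944, -5.9116, 5.0944)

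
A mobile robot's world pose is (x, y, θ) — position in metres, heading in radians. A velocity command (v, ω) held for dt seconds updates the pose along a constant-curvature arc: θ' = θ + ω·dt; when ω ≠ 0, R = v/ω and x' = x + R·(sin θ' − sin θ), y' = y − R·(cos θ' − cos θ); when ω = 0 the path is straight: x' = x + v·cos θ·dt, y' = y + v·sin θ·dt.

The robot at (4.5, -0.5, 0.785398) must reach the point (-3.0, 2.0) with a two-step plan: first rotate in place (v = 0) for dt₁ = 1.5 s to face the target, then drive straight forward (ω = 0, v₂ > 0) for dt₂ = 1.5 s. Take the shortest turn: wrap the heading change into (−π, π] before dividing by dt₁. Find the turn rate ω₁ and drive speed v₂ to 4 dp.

heading to target = atan2(2−-0.5, -3−4.5) = 2.8198
Δθ = wrap(2.8198 − 0.7854) = 2.0344; ω₁ = Δθ/dt₁ = 1.3563
distance = √((-3−4.5)² + (2−-0.5)²) = 7.9057; v₂ = distance/dt₂ = 5.2705

ω₁ = 1.3563, v₂ = 5.2705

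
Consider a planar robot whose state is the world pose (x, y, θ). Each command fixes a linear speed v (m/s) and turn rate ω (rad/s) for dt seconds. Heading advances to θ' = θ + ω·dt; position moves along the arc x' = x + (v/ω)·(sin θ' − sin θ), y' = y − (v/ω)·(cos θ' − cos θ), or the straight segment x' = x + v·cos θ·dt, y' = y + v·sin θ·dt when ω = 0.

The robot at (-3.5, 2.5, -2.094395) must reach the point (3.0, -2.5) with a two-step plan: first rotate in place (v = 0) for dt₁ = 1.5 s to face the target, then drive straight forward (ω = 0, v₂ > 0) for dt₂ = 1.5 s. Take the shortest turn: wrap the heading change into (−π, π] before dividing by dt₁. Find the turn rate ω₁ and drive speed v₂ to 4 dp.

heading to target = atan2(-2.5−2.5, 3−-3.5) = -0.6557
Δθ = wrap(-0.6557 − -2.0944) = 1.4387; ω₁ = Δθ/dt₁ = 0.9591
distance = √((3−-3.5)² + (-2.5−2.5)²) = 8.2006; v₂ = distance/dt₂ = 5.4671

ω₁ = 0.9591, v₂ = 5.4671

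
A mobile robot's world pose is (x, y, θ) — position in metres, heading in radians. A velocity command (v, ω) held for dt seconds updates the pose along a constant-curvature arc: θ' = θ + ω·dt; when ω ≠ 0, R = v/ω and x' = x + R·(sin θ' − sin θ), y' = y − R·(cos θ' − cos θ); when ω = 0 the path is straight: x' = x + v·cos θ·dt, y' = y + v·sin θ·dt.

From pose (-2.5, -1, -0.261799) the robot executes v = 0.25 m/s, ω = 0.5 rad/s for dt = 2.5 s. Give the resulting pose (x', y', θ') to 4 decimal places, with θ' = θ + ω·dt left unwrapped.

(-1.9531, -0.7921, 0.9882)

θ' = -0.2618 + 0.5·2.5 = 0.9882
R = v/ω = 0.25/0.5 = 0.5000
x' = -2.5 + 0.5000·(sin 0.9882 − sin -0.2618) = -1.9531
y' = -1 − 0.5000·(cos 0.9882 − cos -0.2618) = -0.7921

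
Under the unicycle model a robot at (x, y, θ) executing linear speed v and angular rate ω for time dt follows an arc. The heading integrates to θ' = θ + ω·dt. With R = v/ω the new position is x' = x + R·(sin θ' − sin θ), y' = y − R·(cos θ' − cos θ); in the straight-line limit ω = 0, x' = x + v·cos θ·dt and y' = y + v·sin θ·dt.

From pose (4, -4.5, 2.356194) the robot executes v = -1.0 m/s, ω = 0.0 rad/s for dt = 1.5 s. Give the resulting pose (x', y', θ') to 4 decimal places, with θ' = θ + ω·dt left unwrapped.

θ' = 2.3562 + 0.0·1.5 = 2.3562
ω = 0 → straight: x' = 4 + -1.0·cos(2.3562)·1.5 = 5.0607
y' = -4.5 + -1.0·sin(2.3562)·1.5 = -5.5607

(5.0607, -5.5607, 2.3562)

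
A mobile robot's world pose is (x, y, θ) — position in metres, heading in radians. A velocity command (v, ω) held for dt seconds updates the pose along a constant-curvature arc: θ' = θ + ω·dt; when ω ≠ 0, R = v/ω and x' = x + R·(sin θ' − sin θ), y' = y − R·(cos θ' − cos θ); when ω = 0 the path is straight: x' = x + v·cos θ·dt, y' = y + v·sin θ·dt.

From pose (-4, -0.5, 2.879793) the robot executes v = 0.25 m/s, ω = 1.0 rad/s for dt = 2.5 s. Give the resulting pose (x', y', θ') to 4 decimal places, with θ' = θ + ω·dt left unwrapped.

θ' = 2.8798 + 1.0·2.5 = 5.3798
R = v/ω = 0.25/1.0 = 0.2500
x' = -4 + 0.2500·(sin 5.3798 − sin 2.8798) = -4.2611
y' = -0.5 − 0.2500·(cos 5.3798 − cos 2.8798) = -0.8962

(-4.2611, -0.8962, 5.3798)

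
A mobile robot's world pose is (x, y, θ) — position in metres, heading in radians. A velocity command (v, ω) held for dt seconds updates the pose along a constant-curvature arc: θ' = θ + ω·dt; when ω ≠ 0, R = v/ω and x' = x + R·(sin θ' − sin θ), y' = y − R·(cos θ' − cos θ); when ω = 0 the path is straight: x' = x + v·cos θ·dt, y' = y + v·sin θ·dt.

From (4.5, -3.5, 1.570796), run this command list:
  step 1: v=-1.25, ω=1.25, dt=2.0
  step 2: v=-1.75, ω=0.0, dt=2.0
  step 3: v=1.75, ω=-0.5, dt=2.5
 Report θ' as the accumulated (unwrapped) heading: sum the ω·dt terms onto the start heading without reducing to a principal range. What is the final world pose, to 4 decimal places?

(4.4882, -2.5213, 2.8208)

step 1: θ'=4.0708 (R=-1.0000) → pose (6.3011, -4.0985, 4.0708)
step 2: θ'=4.0708 (straight) → pose (8.3958, -1.2945, 4.0708)
step 3: θ'=2.8208 (R=-3.5000) → pose (4.4882, -2.5213, 2.8208)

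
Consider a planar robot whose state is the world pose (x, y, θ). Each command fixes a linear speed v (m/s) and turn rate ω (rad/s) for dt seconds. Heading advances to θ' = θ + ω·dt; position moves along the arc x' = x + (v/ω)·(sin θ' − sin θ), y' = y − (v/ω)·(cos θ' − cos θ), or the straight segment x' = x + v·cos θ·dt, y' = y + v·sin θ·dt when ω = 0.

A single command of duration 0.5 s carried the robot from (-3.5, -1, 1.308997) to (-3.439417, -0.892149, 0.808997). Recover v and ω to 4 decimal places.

v = 0.2500, ω = -1.0000

Δθ = 0.808997 − 1.308997 = -0.500000
ω = Δθ/dt = -0.500000/0.5 = -1.0000
R = −Δy/(cos θ' − cos θ) = -0.2500
v = R·ω = -0.2500·-1.0000 = 0.2500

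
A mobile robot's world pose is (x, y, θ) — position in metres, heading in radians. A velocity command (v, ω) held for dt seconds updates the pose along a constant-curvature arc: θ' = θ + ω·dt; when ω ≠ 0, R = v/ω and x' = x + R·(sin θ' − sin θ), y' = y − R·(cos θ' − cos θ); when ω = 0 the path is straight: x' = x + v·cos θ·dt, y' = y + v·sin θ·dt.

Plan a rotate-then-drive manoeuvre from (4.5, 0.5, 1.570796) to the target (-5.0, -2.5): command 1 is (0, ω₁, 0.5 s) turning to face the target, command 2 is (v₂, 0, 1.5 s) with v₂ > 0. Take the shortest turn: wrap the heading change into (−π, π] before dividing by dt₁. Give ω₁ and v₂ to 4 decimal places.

heading to target = atan2(-2.5−0.5, -5−4.5) = -2.8357
Δθ = wrap(-2.8357 − 1.5708) = 1.8767; ω₁ = Δθ/dt₁ = 3.7534
distance = √((-5−4.5)² + (-2.5−0.5)²) = 9.9624; v₂ = distance/dt₂ = 6.6416

ω₁ = 3.7534, v₂ = 6.6416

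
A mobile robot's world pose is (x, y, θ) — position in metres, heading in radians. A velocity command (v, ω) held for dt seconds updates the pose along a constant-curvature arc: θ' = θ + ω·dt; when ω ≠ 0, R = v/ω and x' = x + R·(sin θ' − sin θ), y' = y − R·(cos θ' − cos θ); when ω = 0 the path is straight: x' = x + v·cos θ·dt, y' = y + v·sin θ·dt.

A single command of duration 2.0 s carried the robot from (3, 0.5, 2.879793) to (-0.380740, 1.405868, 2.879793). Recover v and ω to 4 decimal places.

Δθ = 2.879793 − 2.879793 = 0.000000
ω = Δθ/dt = 0.000000/2.0 = 0.0000
ω = 0 → v = (Δx·cos θ + Δy·sin θ)/dt = 1.7500

v = 1.7500, ω = 0.0000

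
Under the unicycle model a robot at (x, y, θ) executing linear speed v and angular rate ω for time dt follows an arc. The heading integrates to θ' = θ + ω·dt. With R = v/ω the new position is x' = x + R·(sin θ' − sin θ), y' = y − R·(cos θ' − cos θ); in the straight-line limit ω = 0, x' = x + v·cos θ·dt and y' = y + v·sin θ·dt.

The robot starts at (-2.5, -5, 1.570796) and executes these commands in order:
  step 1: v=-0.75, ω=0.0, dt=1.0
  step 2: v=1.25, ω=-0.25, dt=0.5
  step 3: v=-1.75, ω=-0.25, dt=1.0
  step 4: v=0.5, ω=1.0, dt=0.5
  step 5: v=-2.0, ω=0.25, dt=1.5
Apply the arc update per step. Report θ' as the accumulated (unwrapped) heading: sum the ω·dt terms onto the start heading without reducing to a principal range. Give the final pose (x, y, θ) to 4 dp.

(-1.9451, -9.4103, 2.0708)

step 1: θ'=1.5708 (straight) → pose (-2.5000, -5.7500, 1.5708)
step 2: θ'=1.4458 (R=-5.0000) → pose (-2.4610, -5.1266, 1.4458)
step 3: θ'=1.1958 (R=7.0000) → pose (-2.8928, -6.8178, 1.1958)
step 4: θ'=1.6958 (R=0.5000) → pose (-2.8620, -6.5723, 1.6958)
step 5: θ'=2.0708 (R=-8.0000) → pose (-1.9451, -9.4103, 2.0708)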